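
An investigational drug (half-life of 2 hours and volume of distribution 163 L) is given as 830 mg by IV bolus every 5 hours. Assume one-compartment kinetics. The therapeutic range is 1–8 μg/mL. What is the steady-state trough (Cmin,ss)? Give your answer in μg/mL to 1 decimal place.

τ/t½ = 5/2 ≈ 2.5, so fraction remaining f = (1/2)^(5/2) ≈ 0.1768.
Each bolus raises the concentration by D/Vd = 830/163 ≈ 5.092 μg/mL.
Steady-state trough Cmin,ss = C₀·f/(1−f) ≈ 5.092 × 0.1768/0.8232 ≈ 1.094 μg/mL.
Trough 1.1 μg/mL vs MEC 1 μg/mL: adequate.

1.1 μg/mL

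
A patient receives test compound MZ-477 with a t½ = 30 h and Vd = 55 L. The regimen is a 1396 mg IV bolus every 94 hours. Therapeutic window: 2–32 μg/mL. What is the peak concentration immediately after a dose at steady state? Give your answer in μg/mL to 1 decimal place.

k = ln2/t½ = ln2/30 ≈ 0.023105 h⁻¹; fraction remaining f = e^(−kτ) = e^(−0.023105×94) ≈ 0.1140.
At steady state, accumulation factor R = 1/(1 − e^(−kτ)) ≈ 1.1287.
Single-dose peak C₀ = D/Vd = 1396/55 ≈ 25.382 μg/mL.
Steady-state peak Cmax,ss = C₀·R ≈ 25.382 × 1.1287 ≈ 28.649 μg/mL.
Peak 28.6 μg/mL vs MTC 32 μg/mL: below toxic threshold.

28.6 μg/mL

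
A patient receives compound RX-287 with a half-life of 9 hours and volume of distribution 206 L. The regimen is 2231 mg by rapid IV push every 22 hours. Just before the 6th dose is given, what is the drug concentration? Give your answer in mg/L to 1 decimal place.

f = (1/2)^(τ/t½) = (1/2)^(22/9) ≈ 0.1837.
C₀ = D/Vd = 2231/206 ≈ 10.830 mg/L.
Before the 6th dose, 5 doses have been given. Superposition: Cmin = C₀·(f + f² + … + f^5).
≈ 10.830 × (0.1837 + 0.0337 + 0.0062 + 0.0011 + 0.0002) ≈ 10.830 × 0.2249 ≈ 2.436 mg/L.

2.4 mg/L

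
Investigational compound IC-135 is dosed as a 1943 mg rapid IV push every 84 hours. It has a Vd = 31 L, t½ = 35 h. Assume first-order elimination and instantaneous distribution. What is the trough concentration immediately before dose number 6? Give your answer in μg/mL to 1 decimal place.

f = (1/2)^(τ/t½) = (1/2)^(84/35) ≈ 0.1895.
C₀ = D/Vd = 1943/31 ≈ 62.677 μg/mL.
Before the 6th dose, 5 doses have been given. Superposition: Cmin = C₀·(f + f² + … + f^5).
≈ 62.677 × (0.1895 + 0.0359 + 0.0068 + 0.0013 + 0.0002) ≈ 62.677 × 0.2337 ≈ 14.648 μg/mL.

14.6 μg/mL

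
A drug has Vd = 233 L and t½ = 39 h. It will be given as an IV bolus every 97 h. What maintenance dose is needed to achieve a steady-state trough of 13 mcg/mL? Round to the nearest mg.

τ/t½ = 97/39 ≈ 2.4872, so f = (1/2)^(97/39) ≈ 0.178355.
Cmin,ss = (D/Vd)·f/(1−f), so D = Cmin,ss·Vd·(1−f)/f.
D = 13 × 233 × (1−f)/f ≈ 13 × 233 × 4.60680 ≈ 13954.00 mg.

13954 mg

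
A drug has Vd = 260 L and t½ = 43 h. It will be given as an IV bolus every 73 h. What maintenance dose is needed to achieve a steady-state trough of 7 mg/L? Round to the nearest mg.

τ/t½ = 73/43 ≈ 1.6977, so f = (1/2)^(73/43) ≈ 0.308283.
Cmin,ss = (D/Vd)·f/(1−f), so D = Cmin,ss·Vd·(1−f)/f.
D = 7 × 260 × (1−f)/f ≈ 7 × 260 × 2.24377 ≈ 4083.66 mg.

4084 mg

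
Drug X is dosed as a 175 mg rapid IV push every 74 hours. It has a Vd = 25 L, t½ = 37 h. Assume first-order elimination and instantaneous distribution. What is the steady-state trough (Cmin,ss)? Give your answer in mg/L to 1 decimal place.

2.3 mg/L

The dosing interval is 2 half-lives, so f = 2^(−2) = 0.25.
At steady state, R = 1/(1 − 0.25) = 4/3.
Single-dose peak C₀ = D/Vd = 175/25 = 7 mg/L.
Steady-state peak Cmax,ss = C₀·R = 7 × 4/3 ≈ 9.333 mg/L.
Steady-state trough Cmin,ss = Cmax,ss·f ≈ 9.333 × 0.25 ≈ 2.333 mg/L.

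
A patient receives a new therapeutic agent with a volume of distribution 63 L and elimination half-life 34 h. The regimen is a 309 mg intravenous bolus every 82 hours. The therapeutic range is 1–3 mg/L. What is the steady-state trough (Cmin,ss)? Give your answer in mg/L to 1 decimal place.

Over one 82-h interval, 82/34 ≈ 2.4118 half-lives elapse, leaving f ≈ 0.1879 of each dose.
At steady state, accumulation factor R = 1/(1 − e^(−kτ)) ≈ 1.2314.
Each bolus raises the concentration by D/Vd = 309/63 ≈ 4.905 mg/L.
Cmax,ss = C₀/(1 − f) ≈ 4.905/0.8121 ≈ 6.040 mg/L.
Steady-state trough Cmin,ss = Cmax,ss·f ≈ 6.040 × 0.1879 ≈ 1.135 mg/L.
Trough 1.1 mg/L vs MEC 1 mg/L: adequate.

1.1 mg/L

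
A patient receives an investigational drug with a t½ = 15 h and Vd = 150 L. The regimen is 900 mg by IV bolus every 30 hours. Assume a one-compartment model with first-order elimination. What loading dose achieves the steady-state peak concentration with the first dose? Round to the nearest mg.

1200 mg

f = (1/2)^(30/15) ≈ 0.250000; accumulation ratio R = 1/(1−f) ≈ 1.33333.
Loading dose to hit Cmax,ss on first dose: D_load = D_maint·R ≈ 900 × 1.33333 ≈ 1200.00 mg.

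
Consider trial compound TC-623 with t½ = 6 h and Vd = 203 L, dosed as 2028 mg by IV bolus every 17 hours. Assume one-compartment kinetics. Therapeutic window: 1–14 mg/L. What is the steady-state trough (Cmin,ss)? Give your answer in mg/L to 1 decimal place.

Over one 17-h interval, 17/6 ≈ 2.8333 half-lives elapse, leaving f ≈ 0.1403 of each dose.
Each bolus raises the concentration by D/Vd = 2028/203 ≈ 9.990 mg/L.
Steady-state trough Cmin,ss = C₀·f/(1−f) ≈ 9.990 × 0.1403/0.8597 ≈ 1.630 mg/L.
Trough 1.6 mg/L vs MEC 1 mg/L: adequate.

1.6 mg/L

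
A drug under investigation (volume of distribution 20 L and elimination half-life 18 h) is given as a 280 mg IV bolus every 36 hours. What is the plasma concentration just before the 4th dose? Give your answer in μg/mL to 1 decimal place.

f = (1/2)^(τ/t½) = (1/2)^(36/18) ≈ 0.2500.
C₀ = D/Vd = 280/20 ≈ 14.000 μg/mL.
Before the 4th dose, 3 doses have been given. Superposition: Cmin = C₀·(f + f² + … + f^3).
≈ 14.000 × (0.2500 + 0.0625 + 0.0156) ≈ 14.000 × 0.3281 ≈ 4.593 μg/mL.

4.6 μg/mL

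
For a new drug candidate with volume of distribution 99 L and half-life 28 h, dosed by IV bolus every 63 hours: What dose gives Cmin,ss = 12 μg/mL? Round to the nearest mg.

τ/t½ = 63/28 ≈ 2.25, so f = (1/2)^(63/28) ≈ 0.210224.
Cmin,ss = (D/Vd)·f/(1−f), so D = Cmin,ss·Vd·(1−f)/f.
D = 12 × 99 × (1−f)/f ≈ 12 × 99 × 3.75683 ≈ 4463.11 mg.

4463 mg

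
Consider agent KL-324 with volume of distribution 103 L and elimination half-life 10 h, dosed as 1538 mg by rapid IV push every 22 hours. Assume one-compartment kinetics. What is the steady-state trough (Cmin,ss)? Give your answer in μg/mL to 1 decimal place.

Over one 22-h interval, 22/10 ≈ 2.2 half-lives elapse, leaving f ≈ 0.2176 of each dose.
At steady state, accumulation factor R = 1/(1 − e^(−kτ)) ≈ 1.2781.
Each bolus raises the concentration by D/Vd = 1538/103 ≈ 14.932 μg/mL.
Cmax,ss = C₀/(1 − f) ≈ 14.932/0.7824 ≈ 19.085 μg/mL.
One interval later, Cmin,ss = Cmax,ss·e^(−kτ) ≈ 19.085 × 0.2176 ≈ 4.153 μg/mL.

4.2 μg/mL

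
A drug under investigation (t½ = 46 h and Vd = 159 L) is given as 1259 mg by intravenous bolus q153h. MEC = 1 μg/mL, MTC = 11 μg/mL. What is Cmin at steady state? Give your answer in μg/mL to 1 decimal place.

τ/t½ = 153/46 ≈ 3.3261, so fraction remaining f = (1/2)^(153/46) ≈ 0.0997.
Single-dose peak C₀ = D/Vd = 1259/159 ≈ 7.918 μg/mL.
Steady-state trough Cmin,ss = C₀·f/(1−f) ≈ 7.918 × 0.0997/0.9003 ≈ 0.877 μg/mL.
Trough 0.9 μg/mL vs MEC 1 μg/mL: subtherapeutic.

0.9 μg/mL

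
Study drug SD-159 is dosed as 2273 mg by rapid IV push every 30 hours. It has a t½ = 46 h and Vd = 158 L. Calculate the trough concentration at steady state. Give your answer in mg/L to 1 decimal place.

25.2 mg/L

k = ln2/t½ = ln2/46 ≈ 0.015068 h⁻¹; fraction remaining f = e^(−kτ) = e^(−0.015068×30) ≈ 0.6363.
Accumulation ratio R = 1/(1 − f) ≈ 1/0.3637 ≈ 2.7495.
Single-dose peak C₀ = D/Vd = 2273/158 ≈ 14.386 mg/L.
Steady-state peak Cmax,ss = C₀·R ≈ 14.386 × 2.7495 ≈ 39.554 mg/L.
One interval later, Cmin,ss = Cmax,ss·e^(−kτ) ≈ 39.554 × 0.6363 ≈ 25.168 mg/L.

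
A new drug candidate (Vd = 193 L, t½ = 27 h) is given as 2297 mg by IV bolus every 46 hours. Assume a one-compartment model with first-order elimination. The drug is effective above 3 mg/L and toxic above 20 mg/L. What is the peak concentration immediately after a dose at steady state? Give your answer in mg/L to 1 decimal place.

Over one 46-h interval, 46/27 ≈ 1.7037 half-lives elapse, leaving f ≈ 0.3070 of each dose.
Accumulation ratio R = 1/(1 − f) ≈ 1/0.6930 ≈ 1.4430.
Each bolus raises the concentration by D/Vd = 2297/193 ≈ 11.902 mg/L.
Cmax,ss = C₀/(1 − f) ≈ 11.902/0.6930 ≈ 17.175 mg/L.
Peak 17.2 mg/L vs MTC 20 mg/L: below toxic threshold.

17.2 mg/L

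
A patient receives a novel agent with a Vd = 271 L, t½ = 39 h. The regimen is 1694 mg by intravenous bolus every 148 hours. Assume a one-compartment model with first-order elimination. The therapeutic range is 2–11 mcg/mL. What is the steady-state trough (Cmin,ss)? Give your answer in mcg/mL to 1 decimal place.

Over one 148-h interval, 148/39 ≈ 3.7949 half-lives elapse, leaving f ≈ 0.0720 of each dose.
Each bolus raises the concentration by D/Vd = 1694/271 ≈ 6.251 mcg/mL.
Steady-state trough Cmin,ss = C₀·f/(1−f) ≈ 6.251 × 0.0720/0.9280 ≈ 0.485 mcg/mL.
Trough 0.5 mcg/mL vs MEC 2 mcg/mL: subtherapeutic.

0.5 mcg/mL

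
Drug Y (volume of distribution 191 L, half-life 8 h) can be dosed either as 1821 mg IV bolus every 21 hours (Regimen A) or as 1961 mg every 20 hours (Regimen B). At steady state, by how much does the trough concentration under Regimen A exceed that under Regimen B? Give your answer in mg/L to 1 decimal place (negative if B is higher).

-0.4 mg/L

Regimen A: f = (1/2)^(21/8) ≈ 0.1621; Cmin,ss = (1821/191)·f/(1−f) ≈ 1.844 mg/L.
Regimen B: f = (1/2)^(20/8) ≈ 0.1768; Cmin,ss = (1961/191)·f/(1−f) ≈ 2.205 mg/L.
Difference ≈ 1.844 − 2.205 ≈ -0.361 mg/L.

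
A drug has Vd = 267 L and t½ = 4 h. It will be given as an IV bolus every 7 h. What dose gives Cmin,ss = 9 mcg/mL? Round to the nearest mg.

5680 mg

τ/t½ = 7/4 ≈ 1.75, so f = (1/2)^(7/4) ≈ 0.297302.
Cmin,ss = (D/Vd)·f/(1−f), so D = Cmin,ss·Vd·(1−f)/f.
D = 9 × 267 × (1−f)/f ≈ 9 × 267 × 2.36358 ≈ 5679.68 mg.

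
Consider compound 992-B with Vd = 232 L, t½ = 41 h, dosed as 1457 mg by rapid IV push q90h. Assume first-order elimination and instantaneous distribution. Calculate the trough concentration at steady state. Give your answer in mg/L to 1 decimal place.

1.8 mg/L

τ/t½ = 90/41 ≈ 2.1951, so fraction remaining f = (1/2)^(90/41) ≈ 0.2184.
Single-dose peak C₀ = D/Vd = 1457/232 ≈ 6.280 mg/L.
Steady-state trough Cmin,ss = C₀·f/(1−f) ≈ 6.280 × 0.2184/0.7816 ≈ 1.755 mg/L.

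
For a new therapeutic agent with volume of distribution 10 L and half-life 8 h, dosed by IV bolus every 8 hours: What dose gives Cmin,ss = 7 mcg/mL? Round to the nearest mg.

70 mg

τ/t½ = 8/8 ≈ 1, so f = (1/2)^(8/8) ≈ 0.500000.
Cmin,ss = (D/Vd)·f/(1−f), so D = Cmin,ss·Vd·(1−f)/f.
D = 7 × 10 × (1−f)/f ≈ 7 × 10 × 1.00000 ≈ 70.00 mg.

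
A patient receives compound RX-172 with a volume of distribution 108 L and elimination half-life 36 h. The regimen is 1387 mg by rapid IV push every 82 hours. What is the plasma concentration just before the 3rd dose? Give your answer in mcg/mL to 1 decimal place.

f = (1/2)^(τ/t½) = (1/2)^(82/36) ≈ 0.2062.
C₀ = D/Vd = 1387/108 ≈ 12.843 mcg/mL.
Before the 3rd dose, 2 doses have been given. Superposition: Cmin = C₀·(f + f²).
≈ 12.843 × (0.2062 + 0.0425) ≈ 12.843 × 0.2487 ≈ 3.194 mcg/mL.

3.2 mcg/mL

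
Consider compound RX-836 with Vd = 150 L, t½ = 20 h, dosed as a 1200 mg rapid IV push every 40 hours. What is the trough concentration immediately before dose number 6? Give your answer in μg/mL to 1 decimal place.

2.7 μg/mL

f = (1/2)^(τ/t½) = (1/2)^(40/20) ≈ 0.2500.
C₀ = D/Vd = 1200/150 ≈ 8.000 μg/mL.
Before the 6th dose, 5 doses have been given. Superposition: Cmin = C₀·(f + f² + … + f^5).
≈ 8.000 × (0.2500 + 0.0625 + 0.0156 + 0.0039 + 0.0010) ≈ 8.000 × 0.3330 ≈ 2.664 μg/mL.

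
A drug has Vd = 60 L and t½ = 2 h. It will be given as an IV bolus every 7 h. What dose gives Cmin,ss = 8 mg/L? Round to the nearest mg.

4951 mg

τ/t½ = 7/2 ≈ 3.5, so f = (1/2)^(7/2) ≈ 0.088388.
Cmin,ss = (D/Vd)·f/(1−f), so D = Cmin,ss·Vd·(1−f)/f.
D = 8 × 60 × (1−f)/f ≈ 8 × 60 × 10.31375 ≈ 4950.60 mg.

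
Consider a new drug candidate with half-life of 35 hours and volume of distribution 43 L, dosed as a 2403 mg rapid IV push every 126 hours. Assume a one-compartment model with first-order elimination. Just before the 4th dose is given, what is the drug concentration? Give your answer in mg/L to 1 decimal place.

5.0 mg/L

f = (1/2)^(τ/t½) = (1/2)^(126/35) ≈ 0.0825.
C₀ = D/Vd = 2403/43 ≈ 55.884 mg/L.
Before the 4th dose, 3 doses have been given. Superposition: Cmin = C₀·(f + f² + … + f^3).
≈ 55.884 × (0.0825 + 0.0068 + 0.0006) ≈ 55.884 × 0.0899 ≈ 5.024 mg/L.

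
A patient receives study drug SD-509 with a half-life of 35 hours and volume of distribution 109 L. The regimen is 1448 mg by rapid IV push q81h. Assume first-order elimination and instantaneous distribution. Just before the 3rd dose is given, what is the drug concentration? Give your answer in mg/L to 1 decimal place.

3.2 mg/L

f = (1/2)^(τ/t½) = (1/2)^(81/35) ≈ 0.2011.
C₀ = D/Vd = 1448/109 ≈ 13.284 mg/L.
Before the 3rd dose, 2 doses have been given. Superposition: Cmin = C₀·(f + f²).
≈ 13.284 × (0.2011 + 0.0404) ≈ 13.284 × 0.2415 ≈ 3.208 mg/L.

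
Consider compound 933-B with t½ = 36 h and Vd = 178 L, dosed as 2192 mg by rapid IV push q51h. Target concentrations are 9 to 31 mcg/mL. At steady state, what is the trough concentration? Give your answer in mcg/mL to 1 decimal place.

τ/t½ = 51/36 ≈ 1.4167, so fraction remaining f = (1/2)^(51/36) ≈ 0.3746.
Accumulation ratio R = 1/(1 − f) ≈ 1/0.6254 ≈ 1.5990.
Each bolus raises the concentration by D/Vd = 2192/178 ≈ 12.315 mcg/mL.
Cmax,ss = C₀/(1 − f) ≈ 12.315/0.6254 ≈ 19.691 mcg/mL.
One interval later, Cmin,ss = Cmax,ss·e^(−kτ) ≈ 19.691 × 0.3746 ≈ 7.376 mcg/mL.
Trough 7.4 mcg/mL vs MEC 9 mcg/mL: subtherapeutic.

7.4 mcg/mL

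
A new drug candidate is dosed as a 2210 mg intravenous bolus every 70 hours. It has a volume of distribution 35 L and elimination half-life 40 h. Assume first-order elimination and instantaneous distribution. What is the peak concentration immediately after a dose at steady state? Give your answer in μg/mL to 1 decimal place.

τ/t½ = 70/40 ≈ 1.75, so fraction remaining f = (1/2)^(70/40) ≈ 0.2973.
Accumulation ratio R = 1/(1 − f) ≈ 1/0.7027 ≈ 1.4231.
Single-dose peak C₀ = D/Vd = 2210/35 ≈ 63.143 μg/mL.
Steady-state peak Cmax,ss = C₀·R ≈ 63.143 × 1.4231 ≈ 89.859 μg/mL.

89.9 μg/mL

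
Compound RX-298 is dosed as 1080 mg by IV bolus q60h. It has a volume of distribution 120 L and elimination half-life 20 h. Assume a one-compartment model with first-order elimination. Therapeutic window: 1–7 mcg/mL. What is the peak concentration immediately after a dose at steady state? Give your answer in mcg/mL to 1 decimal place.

10.3 mcg/mL

τ = 60 h = 3 half-lives, so f = (1/2)^3 = 0.125.
At steady state, R = 1/(1 − 0.125) = 8/7.
Single-dose peak C₀ = D/Vd = 1080/120 = 9 mcg/mL.
Steady-state peak Cmax,ss = C₀·R = 9 × 8/7 ≈ 10.286 mcg/mL.
Peak 10.3 mcg/mL vs MTC 7 mcg/mL: exceeds toxic threshold.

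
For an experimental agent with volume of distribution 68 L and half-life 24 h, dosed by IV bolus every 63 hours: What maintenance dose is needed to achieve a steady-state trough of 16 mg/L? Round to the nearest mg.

τ/t½ = 63/24 ≈ 2.625, so f = (1/2)^(63/24) ≈ 0.162105.
Cmin,ss = (D/Vd)·f/(1−f), so D = Cmin,ss·Vd·(1−f)/f.
D = 16 × 68 × (1−f)/f ≈ 16 × 68 × 5.16884 ≈ 5623.70 mg.

5624 mg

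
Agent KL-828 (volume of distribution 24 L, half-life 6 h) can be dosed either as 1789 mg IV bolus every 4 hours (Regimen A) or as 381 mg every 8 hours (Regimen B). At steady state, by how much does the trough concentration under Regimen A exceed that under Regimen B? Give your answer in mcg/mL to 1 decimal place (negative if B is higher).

Regimen A: f = (1/2)^(4/6) ≈ 0.6300; Cmin,ss = (1789/24)·f/(1−f) ≈ 126.922 mcg/mL.
Regimen B: f = (1/2)^(8/6) ≈ 0.3969; Cmin,ss = (381/24)·f/(1−f) ≈ 10.447 mcg/mL.
Difference ≈ 126.922 − 10.447 ≈ 116.475 mcg/mL.

116.5 mcg/mL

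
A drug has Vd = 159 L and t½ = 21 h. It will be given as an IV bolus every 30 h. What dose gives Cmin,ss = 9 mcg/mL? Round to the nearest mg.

2421 mg

τ/t½ = 30/21 ≈ 1.4286, so f = (1/2)^(30/21) ≈ 0.371499.
Cmin,ss = (D/Vd)·f/(1−f), so D = Cmin,ss·Vd·(1−f)/f.
D = 9 × 159 × (1−f)/f ≈ 9 × 159 × 1.69180 ≈ 2420.97 mg.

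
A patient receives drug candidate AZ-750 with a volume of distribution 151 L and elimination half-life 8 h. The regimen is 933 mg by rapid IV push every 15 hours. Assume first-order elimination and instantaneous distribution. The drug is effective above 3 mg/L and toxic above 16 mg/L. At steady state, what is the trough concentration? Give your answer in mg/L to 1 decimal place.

τ/t½ = 15/8 ≈ 1.875, so fraction remaining f = (1/2)^(15/8) ≈ 0.2726.
Each bolus raises the concentration by D/Vd = 933/151 ≈ 6.179 mg/L.
Steady-state trough Cmin,ss = C₀·f/(1−f) ≈ 6.179 × 0.2726/0.7274 ≈ 2.316 mg/L.
Trough 2.3 mg/L vs MEC 3 mg/L: subtherapeutic.

2.3 mg/L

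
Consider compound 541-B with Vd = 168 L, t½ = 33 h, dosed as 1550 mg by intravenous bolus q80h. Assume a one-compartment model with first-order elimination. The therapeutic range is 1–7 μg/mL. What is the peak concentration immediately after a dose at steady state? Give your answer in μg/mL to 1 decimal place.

k = ln2/t½ = ln2/33 ≈ 0.021004 h⁻¹; fraction remaining f = e^(−kτ) = e^(−0.021004×80) ≈ 0.1863.
Accumulation ratio R = 1/(1 − f) ≈ 1/0.8137 ≈ 1.2290.
Each bolus raises the concentration by D/Vd = 1550/168 ≈ 9.226 μg/mL.
Cmax,ss = C₀/(1 − f) ≈ 9.226/0.8137 ≈ 11.338 μg/mL.
Peak 11.3 μg/mL vs MTC 7 μg/mL: exceeds toxic threshold.

11.3 μg/mL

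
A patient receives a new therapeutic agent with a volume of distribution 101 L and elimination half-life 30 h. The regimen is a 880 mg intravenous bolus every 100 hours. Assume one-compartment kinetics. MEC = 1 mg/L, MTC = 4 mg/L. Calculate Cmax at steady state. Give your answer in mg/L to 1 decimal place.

τ/t½ = 100/30 ≈ 3.3333, so fraction remaining f = (1/2)^(100/30) ≈ 0.0992.
At steady state, accumulation factor R = 1/(1 − e^(−kτ)) ≈ 1.1101.
Each bolus raises the concentration by D/Vd = 880/101 ≈ 8.713 mg/L.
Steady-state peak Cmax,ss = C₀·R ≈ 8.713 × 1.1101 ≈ 9.672 mg/L.
Peak 9.7 mg/L vs MTC 4 mg/L: exceeds toxic threshold.

9.7 mg/L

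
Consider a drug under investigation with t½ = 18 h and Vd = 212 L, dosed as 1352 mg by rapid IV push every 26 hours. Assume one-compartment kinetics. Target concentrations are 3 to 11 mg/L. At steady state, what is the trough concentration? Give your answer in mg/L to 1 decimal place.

3.7 mg/L

Over one 26-h interval, 26/18 ≈ 1.4444 half-lives elapse, leaving f ≈ 0.3674 of each dose.
At steady state, accumulation factor R = 1/(1 − e^(−kτ)) ≈ 1.5808.
Single-dose peak C₀ = D/Vd = 1352/212 ≈ 6.377 mg/L.
Steady-state peak Cmax,ss = C₀·R ≈ 6.377 × 1.5808 ≈ 10.081 mg/L.
One interval later, Cmin,ss = Cmax,ss·e^(−kτ) ≈ 10.081 × 0.3674 ≈ 3.704 mg/L.
Trough 3.7 mg/L vs MEC 3 mg/L: adequate.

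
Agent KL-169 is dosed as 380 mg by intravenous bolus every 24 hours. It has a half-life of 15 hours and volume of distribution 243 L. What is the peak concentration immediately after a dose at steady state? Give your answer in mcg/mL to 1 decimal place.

2.3 mcg/mL

τ/t½ = 24/15 ≈ 1.6, so fraction remaining f = (1/2)^(24/15) ≈ 0.3299.
Accumulation ratio R = 1/(1 − f) ≈ 1/0.6701 ≈ 1.4923.
Single-dose peak C₀ = D/Vd = 380/243 ≈ 1.564 mcg/mL.
Steady-state peak Cmax,ss = C₀·R ≈ 1.564 × 1.4923 ≈ 2.334 mcg/mL.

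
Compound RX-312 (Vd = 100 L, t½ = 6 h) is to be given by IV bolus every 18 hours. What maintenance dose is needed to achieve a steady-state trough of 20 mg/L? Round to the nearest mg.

14000 mg

τ/t½ = 18/6 ≈ 3, so f = (1/2)^(18/6) ≈ 0.125000.
Cmin,ss = (D/Vd)·f/(1−f), so D = Cmin,ss·Vd·(1−f)/f.
D = 20 × 100 × (1−f)/f ≈ 20 × 100 × 7.00000 ≈ 14000.00 mg.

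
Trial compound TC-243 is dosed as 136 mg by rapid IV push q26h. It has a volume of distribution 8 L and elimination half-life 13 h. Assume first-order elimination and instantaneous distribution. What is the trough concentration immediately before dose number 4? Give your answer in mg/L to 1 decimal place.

5.6 mg/L

f = (1/2)^(τ/t½) = (1/2)^(26/13) ≈ 0.2500.
C₀ = D/Vd = 136/8 ≈ 17.000 mg/L.
Before the 4th dose, 3 doses have been given. Superposition: Cmin = C₀·(f + f² + … + f^3).
≈ 17.000 × (0.2500 + 0.0625 + 0.0156) ≈ 17.000 × 0.3281 ≈ 5.578 mg/L.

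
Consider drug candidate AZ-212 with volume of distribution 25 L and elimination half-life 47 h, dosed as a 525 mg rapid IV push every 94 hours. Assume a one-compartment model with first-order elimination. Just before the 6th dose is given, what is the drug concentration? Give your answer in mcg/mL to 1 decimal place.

7.0 mcg/mL

f = (1/2)^(τ/t½) = (1/2)^(94/47) ≈ 0.2500.
C₀ = D/Vd = 525/25 ≈ 21.000 mcg/mL.
Before the 6th dose, 5 doses have been given. Superposition: Cmin = C₀·(f + f² + … + f^5).
≈ 21.000 × (0.2500 + 0.0625 + 0.0156 + 0.0039 + 0.0010) ≈ 21.000 × 0.3330 ≈ 6.993 mcg/mL.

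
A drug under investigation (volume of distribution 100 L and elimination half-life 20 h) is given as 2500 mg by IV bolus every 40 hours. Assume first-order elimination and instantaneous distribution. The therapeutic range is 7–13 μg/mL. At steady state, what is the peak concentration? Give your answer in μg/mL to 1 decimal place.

τ = 40 h = 2 half-lives, so f = (1/2)^2 = 0.25.
At steady state, R = 1/(1 − 0.25) = 4/3.
Single-dose peak C₀ = D/Vd = 2500/100 = 25 μg/mL.
Steady-state peak Cmax,ss = C₀·R = 25 × 4/3 ≈ 33.333 μg/mL.
Peak 33.3 μg/mL vs MTC 13 μg/mL: exceeds toxic threshold.

33.3 μg/mL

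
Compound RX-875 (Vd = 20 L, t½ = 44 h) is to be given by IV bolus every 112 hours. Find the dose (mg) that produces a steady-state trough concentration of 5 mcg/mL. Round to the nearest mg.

484 mg

τ/t½ = 112/44 ≈ 2.5455, so f = (1/2)^(112/44) ≈ 0.171294.
Cmin,ss = (D/Vd)·f/(1−f), so D = Cmin,ss·Vd·(1−f)/f.
D = 5 × 20 × (1−f)/f ≈ 5 × 20 × 4.83792 ≈ 483.79 mg.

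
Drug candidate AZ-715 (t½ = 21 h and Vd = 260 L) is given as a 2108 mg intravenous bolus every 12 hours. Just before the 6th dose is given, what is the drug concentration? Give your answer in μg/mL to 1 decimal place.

f = (1/2)^(τ/t½) = (1/2)^(12/21) ≈ 0.6730.
C₀ = D/Vd = 2108/260 ≈ 8.108 μg/mL.
Before the 6th dose, 5 doses have been given. Superposition: Cmin = C₀·(f + f² + … + f^5).
≈ 8.108 × (0.6730 + 0.4529 + 0.3048 + 0.2051 + 0.1381) ≈ 8.108 × 1.7739 ≈ 14.383 μg/mL.

14.4 μg/mL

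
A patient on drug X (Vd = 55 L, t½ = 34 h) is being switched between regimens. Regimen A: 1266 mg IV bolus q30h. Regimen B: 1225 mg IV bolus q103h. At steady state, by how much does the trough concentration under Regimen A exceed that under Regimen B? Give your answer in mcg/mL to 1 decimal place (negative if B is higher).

24.2 mcg/mL

Regimen A: f = (1/2)^(30/34) ≈ 0.5425; Cmin,ss = (1266/55)·f/(1−f) ≈ 27.295 mcg/mL.
Regimen B: f = (1/2)^(103/34) ≈ 0.1225; Cmin,ss = (1225/55)·f/(1−f) ≈ 3.109 mcg/mL.
Difference ≈ 27.295 − 3.109 ≈ 24.186 mcg/mL.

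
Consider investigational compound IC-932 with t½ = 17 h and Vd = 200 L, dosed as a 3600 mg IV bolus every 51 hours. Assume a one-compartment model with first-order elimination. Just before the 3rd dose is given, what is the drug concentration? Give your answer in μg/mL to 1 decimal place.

f = (1/2)^(τ/t½) = (1/2)^(51/17) ≈ 0.1250.
C₀ = D/Vd = 3600/200 ≈ 18.000 μg/mL.
Before the 3rd dose, 2 doses have been given. Superposition: Cmin = C₀·(f + f²).
≈ 18.000 × (0.1250 + 0.0156) ≈ 18.000 × 0.1406 ≈ 2.531 μg/mL.

2.5 μg/mL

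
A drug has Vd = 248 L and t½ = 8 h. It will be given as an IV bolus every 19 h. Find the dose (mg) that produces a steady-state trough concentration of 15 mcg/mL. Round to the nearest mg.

15577 mg

τ/t½ = 19/8 ≈ 2.375, so f = (1/2)^(19/8) ≈ 0.192776.
Cmin,ss = (D/Vd)·f/(1−f), so D = Cmin,ss·Vd·(1−f)/f.
D = 15 × 248 × (1−f)/f ≈ 15 × 248 × 4.18737 ≈ 15577.02 mg.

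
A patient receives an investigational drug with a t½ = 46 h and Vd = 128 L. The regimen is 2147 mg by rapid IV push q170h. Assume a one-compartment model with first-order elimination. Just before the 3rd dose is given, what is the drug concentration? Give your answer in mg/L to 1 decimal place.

f = (1/2)^(τ/t½) = (1/2)^(170/46) ≈ 0.0772.
C₀ = D/Vd = 2147/128 ≈ 16.773 mg/L.
Before the 3rd dose, 2 doses have been given. Superposition: Cmin = C₀·(f + f²).
≈ 16.773 × (0.0772 + 0.0060) ≈ 16.773 × 0.0832 ≈ 1.396 mg/L.

1.4 mg/L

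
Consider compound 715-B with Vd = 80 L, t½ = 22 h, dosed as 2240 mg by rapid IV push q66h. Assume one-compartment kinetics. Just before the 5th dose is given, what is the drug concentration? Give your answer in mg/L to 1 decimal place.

f = (1/2)^(τ/t½) = (1/2)^(66/22) ≈ 0.1250.
C₀ = D/Vd = 2240/80 ≈ 28.000 mg/L.
Before the 5th dose, 4 doses have been given. Superposition: Cmin = C₀·(f + f² + … + f^4).
≈ 28.000 × (0.1250 + 0.0156 + 0.0020 + 0.0002) ≈ 28.000 × 0.1428 ≈ 3.998 mg/L.

4.0 mg/L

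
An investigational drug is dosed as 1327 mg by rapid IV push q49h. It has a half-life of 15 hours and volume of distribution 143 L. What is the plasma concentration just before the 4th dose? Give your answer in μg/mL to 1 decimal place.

1.1 μg/mL

f = (1/2)^(τ/t½) = (1/2)^(49/15) ≈ 0.1039.
C₀ = D/Vd = 1327/143 ≈ 9.280 μg/mL.
Before the 4th dose, 3 doses have been given. Superposition: Cmin = C₀·(f + f² + … + f^3).
≈ 9.280 × (0.1039 + 0.0108 + 0.0011) ≈ 9.280 × 0.1158 ≈ 1.075 μg/mL.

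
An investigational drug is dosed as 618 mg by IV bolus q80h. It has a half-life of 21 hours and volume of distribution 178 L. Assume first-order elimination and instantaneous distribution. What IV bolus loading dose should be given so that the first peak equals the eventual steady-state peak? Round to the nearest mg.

f = (1/2)^(80/21) ≈ 0.071321; accumulation ratio R = 1/(1−f) ≈ 1.07680.
Loading dose to hit Cmax,ss on first dose: D_load = D_maint·R ≈ 618 × 1.07680 ≈ 665.46 mg.

665 mg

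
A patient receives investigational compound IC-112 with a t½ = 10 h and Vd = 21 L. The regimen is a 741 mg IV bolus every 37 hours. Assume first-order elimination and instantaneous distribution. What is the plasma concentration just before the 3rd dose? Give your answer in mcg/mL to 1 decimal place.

2.9 mcg/mL

f = (1/2)^(τ/t½) = (1/2)^(37/10) ≈ 0.0769.
C₀ = D/Vd = 741/21 ≈ 35.286 mcg/mL.
Before the 3rd dose, 2 doses have been given. Superposition: Cmin = C₀·(f + f²).
≈ 35.286 × (0.0769 + 0.0059) ≈ 35.286 × 0.0828 ≈ 2.922 mcg/mL.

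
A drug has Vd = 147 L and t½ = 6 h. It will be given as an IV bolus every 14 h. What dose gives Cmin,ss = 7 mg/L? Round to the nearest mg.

τ/t½ = 14/6 ≈ 2.3333, so f = (1/2)^(14/6) ≈ 0.198425.
Cmin,ss = (D/Vd)·f/(1−f), so D = Cmin,ss·Vd·(1−f)/f.
D = 7 × 147 × (1−f)/f ≈ 7 × 147 × 4.03969 ≈ 4156.84 mg.

4157 mg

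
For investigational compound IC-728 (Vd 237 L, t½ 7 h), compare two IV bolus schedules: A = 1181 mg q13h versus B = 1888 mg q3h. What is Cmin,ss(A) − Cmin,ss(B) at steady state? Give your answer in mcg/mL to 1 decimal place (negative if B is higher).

Regimen A: f = (1/2)^(13/7) ≈ 0.2760; Cmin,ss = (1181/237)·f/(1−f) ≈ 1.900 mcg/mL.
Regimen B: f = (1/2)^(3/7) ≈ 0.7430; Cmin,ss = (1888/237)·f/(1−f) ≈ 23.031 mcg/mL.
Difference ≈ 1.900 − 23.031 ≈ -21.131 mcg/mL.

-21.1 mcg/mL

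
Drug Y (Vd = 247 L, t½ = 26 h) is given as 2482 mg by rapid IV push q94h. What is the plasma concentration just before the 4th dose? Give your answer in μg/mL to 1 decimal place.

0.9 μg/mL

f = (1/2)^(τ/t½) = (1/2)^(94/26) ≈ 0.0816.
C₀ = D/Vd = 2482/247 ≈ 10.049 μg/mL.
Before the 4th dose, 3 doses have been given. Superposition: Cmin = C₀·(f + f² + … + f^3).
≈ 10.049 × (0.0816 + 0.0067 + 0.0005) ≈ 10.049 × 0.0888 ≈ 0.892 μg/mL.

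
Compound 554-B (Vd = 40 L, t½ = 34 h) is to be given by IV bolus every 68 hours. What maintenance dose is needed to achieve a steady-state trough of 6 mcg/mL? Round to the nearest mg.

τ/t½ = 68/34 ≈ 2, so f = (1/2)^(68/34) ≈ 0.250000.
Cmin,ss = (D/Vd)·f/(1−f), so D = Cmin,ss·Vd·(1−f)/f.
D = 6 × 40 × (1−f)/f ≈ 6 × 40 × 3.00000 ≈ 720.00 mg.

720 mg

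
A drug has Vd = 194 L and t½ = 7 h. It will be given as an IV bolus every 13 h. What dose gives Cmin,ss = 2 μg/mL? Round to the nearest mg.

1018 mg

τ/t½ = 13/7 ≈ 1.8571, so f = (1/2)^(13/7) ≈ 0.276022.
Cmin,ss = (D/Vd)·f/(1−f), so D = Cmin,ss·Vd·(1−f)/f.
D = 2 × 194 × (1−f)/f ≈ 2 × 194 × 2.62290 ≈ 1017.69 mg.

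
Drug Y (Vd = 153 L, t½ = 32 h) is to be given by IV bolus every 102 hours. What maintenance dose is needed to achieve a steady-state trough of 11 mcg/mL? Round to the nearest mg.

τ/t½ = 102/32 ≈ 3.1875, so f = (1/2)^(102/32) ≈ 0.109766.
Cmin,ss = (D/Vd)·f/(1−f), so D = Cmin,ss·Vd·(1−f)/f.
D = 11 × 153 × (1−f)/f ≈ 11 × 153 × 8.11029 ≈ 13649.62 mg.

13650 mg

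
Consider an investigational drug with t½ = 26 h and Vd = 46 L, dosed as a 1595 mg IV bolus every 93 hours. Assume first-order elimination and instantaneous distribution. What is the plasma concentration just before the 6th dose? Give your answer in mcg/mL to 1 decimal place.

f = (1/2)^(τ/t½) = (1/2)^(93/26) ≈ 0.0838.
C₀ = D/Vd = 1595/46 ≈ 34.674 mcg/mL.
Before the 6th dose, 5 doses have been given. Superposition: Cmin = C₀·(f + f² + … + f^5).
≈ 34.674 × (0.0838 + 0.0070 + 0.0006 + 0.0000 + 0.0000) ≈ 34.674 × 0.0914 ≈ 3.169 mcg/mL.

3.2 mcg/mL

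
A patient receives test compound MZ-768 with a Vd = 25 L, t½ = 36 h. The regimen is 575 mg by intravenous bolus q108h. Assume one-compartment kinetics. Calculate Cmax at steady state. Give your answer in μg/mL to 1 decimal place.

τ = 108 h = 3 half-lives, so f = (1/2)^3 = 0.125.
At steady state, R = 1/(1 − 0.125) = 8/7.
Single-dose peak C₀ = D/Vd = 575/25 = 23 μg/mL.
Steady-state peak Cmax,ss = C₀·R = 23 × 8/7 ≈ 26.286 μg/mL.

26.3 μg/mL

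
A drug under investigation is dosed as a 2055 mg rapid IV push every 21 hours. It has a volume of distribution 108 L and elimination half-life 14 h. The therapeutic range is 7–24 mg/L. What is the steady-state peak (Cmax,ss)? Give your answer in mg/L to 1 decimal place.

29.4 mg/L

τ/t½ = 21/14 ≈ 1.5, so fraction remaining f = (1/2)^(21/14) ≈ 0.3536.
Accumulation ratio R = 1/(1 − f) ≈ 1/0.6464 ≈ 1.5470.
Single-dose peak C₀ = D/Vd = 2055/108 ≈ 19.028 mg/L.
Steady-state peak Cmax,ss = C₀·R ≈ 19.028 × 1.5470 ≈ 29.436 mg/L.
Peak 29.4 mg/L vs MTC 24 mg/L: exceeds toxic threshold.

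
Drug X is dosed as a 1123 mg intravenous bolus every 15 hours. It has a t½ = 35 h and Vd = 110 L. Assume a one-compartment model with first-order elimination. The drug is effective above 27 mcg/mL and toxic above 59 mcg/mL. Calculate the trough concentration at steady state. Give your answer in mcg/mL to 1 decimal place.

29.5 mcg/mL

τ/t½ = 15/35 ≈ 0.42857, so fraction remaining f = (1/2)^(15/35) ≈ 0.7430.
At steady state, accumulation factor R = 1/(1 − e^(−kτ)) ≈ 3.8911.
Each bolus raises the concentration by D/Vd = 1123/110 ≈ 10.209 mcg/mL.
Steady-state peak Cmax,ss = C₀·R ≈ 10.209 × 3.8911 ≈ 39.724 mcg/mL.
Steady-state trough Cmin,ss = Cmax,ss·f ≈ 39.724 × 0.7430 ≈ 29.515 mcg/mL.
Trough 29.5 mcg/mL vs MEC 27 mcg/mL: adequate.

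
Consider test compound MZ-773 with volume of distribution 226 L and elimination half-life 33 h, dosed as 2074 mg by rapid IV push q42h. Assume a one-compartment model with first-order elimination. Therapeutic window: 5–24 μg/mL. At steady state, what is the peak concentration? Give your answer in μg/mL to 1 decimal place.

15.7 μg/mL

τ/t½ = 42/33 ≈ 1.2727, so fraction remaining f = (1/2)^(42/33) ≈ 0.4139.
At steady state, accumulation factor R = 1/(1 − e^(−kτ)) ≈ 1.7062.
Single-dose peak C₀ = D/Vd = 2074/226 ≈ 9.177 μg/mL.
Steady-state peak Cmax,ss = C₀·R ≈ 9.177 × 1.7062 ≈ 15.658 μg/mL.
Peak 15.7 μg/mL vs MTC 24 μg/mL: below toxic threshold.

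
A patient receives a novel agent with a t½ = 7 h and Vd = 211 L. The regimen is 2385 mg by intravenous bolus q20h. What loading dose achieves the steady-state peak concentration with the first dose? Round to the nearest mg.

f = (1/2)^(20/7) ≈ 0.138011; accumulation ratio R = 1/(1−f) ≈ 1.16011.
Loading dose to hit Cmax,ss on first dose: D_load = D_maint·R ≈ 2385 × 1.16011 ≈ 2766.86 mg.

2767 mg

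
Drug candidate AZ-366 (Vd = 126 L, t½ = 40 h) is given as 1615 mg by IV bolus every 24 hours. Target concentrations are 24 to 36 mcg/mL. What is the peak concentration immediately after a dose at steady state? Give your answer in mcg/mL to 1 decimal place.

τ/t½ = 24/40 ≈ 0.6, so fraction remaining f = (1/2)^(24/40) ≈ 0.6598.
Accumulation ratio R = 1/(1 − f) ≈ 1/0.3402 ≈ 2.9394.
Each bolus raises the concentration by D/Vd = 1615/126 ≈ 12.817 mcg/mL.
Steady-state peak Cmax,ss = C₀·R ≈ 12.817 × 2.9394 ≈ 37.674 mcg/mL.
Peak 37.7 mcg/mL vs MTC 36 mcg/mL: exceeds toxic threshold.

37.7 mcg/mL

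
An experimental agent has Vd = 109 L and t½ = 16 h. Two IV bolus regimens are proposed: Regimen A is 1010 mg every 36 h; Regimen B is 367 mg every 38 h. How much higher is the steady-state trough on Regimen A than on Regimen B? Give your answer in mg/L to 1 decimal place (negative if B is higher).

Regimen A: f = (1/2)^(36/16) ≈ 0.2102; Cmin,ss = (1010/109)·f/(1−f) ≈ 2.466 mg/L.
Regimen B: f = (1/2)^(38/16) ≈ 0.1928; Cmin,ss = (367/109)·f/(1−f) ≈ 0.804 mg/L.
Difference ≈ 2.466 − 0.804 ≈ 1.662 mg/L.

1.7 mg/L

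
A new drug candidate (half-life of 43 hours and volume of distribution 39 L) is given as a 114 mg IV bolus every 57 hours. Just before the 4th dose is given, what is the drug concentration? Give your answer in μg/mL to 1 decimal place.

1.8 μg/mL

f = (1/2)^(τ/t½) = (1/2)^(57/43) ≈ 0.3990.
C₀ = D/Vd = 114/39 ≈ 2.923 μg/mL.
Before the 4th dose, 3 doses have been given. Superposition: Cmin = C₀·(f + f² + … + f^3).
≈ 2.923 × (0.3990 + 0.1592 + 0.0635) ≈ 2.923 × 0.6217 ≈ 1.817 μg/mL.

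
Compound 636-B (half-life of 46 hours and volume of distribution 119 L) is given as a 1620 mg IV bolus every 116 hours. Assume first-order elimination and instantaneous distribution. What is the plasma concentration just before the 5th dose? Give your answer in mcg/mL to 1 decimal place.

f = (1/2)^(τ/t½) = (1/2)^(116/46) ≈ 0.1741.
C₀ = D/Vd = 1620/119 ≈ 13.613 mcg/mL.
Before the 5th dose, 4 doses have been given. Superposition: Cmin = C₀·(f + f² + … + f^4).
≈ 13.613 × (0.1741 + 0.0303 + 0.0053 + 0.0009) ≈ 13.613 × 0.2106 ≈ 2.867 mcg/mL.

2.9 mcg/mL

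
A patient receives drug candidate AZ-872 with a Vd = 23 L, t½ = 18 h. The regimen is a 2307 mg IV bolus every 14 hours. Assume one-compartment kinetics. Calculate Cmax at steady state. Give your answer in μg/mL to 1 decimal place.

240.7 μg/mL

τ/t½ = 14/18 ≈ 0.77778, so fraction remaining f = (1/2)^(14/18) ≈ 0.5833.
Accumulation ratio R = 1/(1 − f) ≈ 1/0.4167 ≈ 2.3998.
Single-dose peak C₀ = D/Vd = 2307/23 ≈ 100.304 μg/mL.
Steady-state peak Cmax,ss = C₀·R ≈ 100.304 × 2.3998 ≈ 240.710 μg/mL.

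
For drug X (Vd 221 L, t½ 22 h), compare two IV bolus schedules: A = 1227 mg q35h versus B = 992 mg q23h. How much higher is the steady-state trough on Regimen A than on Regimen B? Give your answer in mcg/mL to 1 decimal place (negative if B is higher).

-1.5 mcg/mL

Regimen A: f = (1/2)^(35/22) ≈ 0.3320; Cmin,ss = (1227/221)·f/(1−f) ≈ 2.759 mcg/mL.
Regimen B: f = (1/2)^(23/22) ≈ 0.4845; Cmin,ss = (992/221)·f/(1−f) ≈ 4.219 mcg/mL.
Difference ≈ 2.759 − 4.219 ≈ -1.460 mcg/mL.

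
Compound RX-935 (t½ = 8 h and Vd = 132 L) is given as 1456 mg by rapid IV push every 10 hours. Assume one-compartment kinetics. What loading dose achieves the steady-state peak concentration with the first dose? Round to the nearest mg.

2512 mg

f = (1/2)^(10/8) ≈ 0.420448; accumulation ratio R = 1/(1−f) ≈ 1.72547.
Loading dose to hit Cmax,ss on first dose: D_load = D_maint·R ≈ 1456 × 1.72547 ≈ 2512.28 mg.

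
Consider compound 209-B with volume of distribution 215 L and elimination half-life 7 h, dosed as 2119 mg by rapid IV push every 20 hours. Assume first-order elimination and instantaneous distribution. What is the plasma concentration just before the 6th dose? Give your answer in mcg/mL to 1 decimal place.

f = (1/2)^(τ/t½) = (1/2)^(20/7) ≈ 0.1380.
C₀ = D/Vd = 2119/215 ≈ 9.856 mcg/mL.
Before the 6th dose, 5 doses have been given. Superposition: Cmin = C₀·(f + f² + … + f^5).
≈ 9.856 × (0.1380 + 0.0190 + 0.0026 + 0.0004 + 0.0001) ≈ 9.856 × 0.1601 ≈ 1.578 mcg/mL.

1.6 mcg/mL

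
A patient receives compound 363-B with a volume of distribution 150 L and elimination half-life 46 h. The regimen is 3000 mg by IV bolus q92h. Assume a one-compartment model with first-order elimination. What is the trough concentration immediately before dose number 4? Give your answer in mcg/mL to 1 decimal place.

f = (1/2)^(τ/t½) = (1/2)^(92/46) ≈ 0.2500.
C₀ = D/Vd = 3000/150 ≈ 20.000 mcg/mL.
Before the 4th dose, 3 doses have been given. Superposition: Cmin = C₀·(f + f² + … + f^3).
≈ 20.000 × (0.2500 + 0.0625 + 0.0156) ≈ 20.000 × 0.3281 ≈ 6.562 mcg/mL.

6.6 mcg/mL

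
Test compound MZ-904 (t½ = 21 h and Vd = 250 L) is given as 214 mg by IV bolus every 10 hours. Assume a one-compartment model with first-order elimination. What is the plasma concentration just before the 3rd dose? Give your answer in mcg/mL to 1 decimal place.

1.1 mcg/mL

f = (1/2)^(τ/t½) = (1/2)^(10/21) ≈ 0.7189.
C₀ = D/Vd = 214/250 ≈ 0.856 mcg/mL.
Before the 3rd dose, 2 doses have been given. Superposition: Cmin = C₀·(f + f²).
≈ 0.856 × (0.7189 + 0.5168) ≈ 0.856 × 1.2357 ≈ 1.058 mcg/mL.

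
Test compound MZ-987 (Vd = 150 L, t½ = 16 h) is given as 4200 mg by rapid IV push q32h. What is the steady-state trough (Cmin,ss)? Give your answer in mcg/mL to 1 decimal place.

τ = 32 h = 2 half-lives, so f = (1/2)^2 = 0.25.
Accumulation ratio R = 1/(1 − f) = 1/0.75 = 4/3.
Single-dose peak C₀ = D/Vd = 4200/150 = 28 mcg/mL.
Steady-state peak Cmax,ss = C₀·R = 28 × 4/3 ≈ 37.333 mcg/mL.
Steady-state trough Cmin,ss = Cmax,ss·f ≈ 37.333 × 0.25 ≈ 9.333 mcg/mL.

9.3 mcg/mL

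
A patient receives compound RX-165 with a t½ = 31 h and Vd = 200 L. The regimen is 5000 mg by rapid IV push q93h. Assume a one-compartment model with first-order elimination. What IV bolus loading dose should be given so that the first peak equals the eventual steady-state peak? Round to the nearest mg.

f = (1/2)^(93/31) ≈ 0.125000; accumulation ratio R = 1/(1−f) ≈ 1.14286.
Loading dose to hit Cmax,ss on first dose: D_load = D_maint·R ≈ 5000 × 1.14286 ≈ 5714.30 mg.

5714 mg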